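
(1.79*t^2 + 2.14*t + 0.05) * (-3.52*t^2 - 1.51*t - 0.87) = -6.3008*t^4 - 10.2357*t^3 - 4.9647*t^2 - 1.9373*t - 0.0435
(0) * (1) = 0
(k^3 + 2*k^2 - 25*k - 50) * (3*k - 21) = 3*k^4 - 15*k^3 - 117*k^2 + 375*k + 1050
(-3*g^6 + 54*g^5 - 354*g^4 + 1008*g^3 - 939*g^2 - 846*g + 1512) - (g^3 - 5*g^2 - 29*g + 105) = -3*g^6 + 54*g^5 - 354*g^4 + 1007*g^3 - 934*g^2 - 817*g + 1407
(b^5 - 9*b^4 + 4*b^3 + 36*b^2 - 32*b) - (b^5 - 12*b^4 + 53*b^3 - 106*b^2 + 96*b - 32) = 3*b^4 - 49*b^3 + 142*b^2 - 128*b + 32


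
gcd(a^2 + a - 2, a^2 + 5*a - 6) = a - 1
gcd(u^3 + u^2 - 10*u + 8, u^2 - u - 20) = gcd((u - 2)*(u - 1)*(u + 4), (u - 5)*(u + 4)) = u + 4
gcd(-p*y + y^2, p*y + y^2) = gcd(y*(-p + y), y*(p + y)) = y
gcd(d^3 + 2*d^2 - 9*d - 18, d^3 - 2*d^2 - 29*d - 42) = d^2 + 5*d + 6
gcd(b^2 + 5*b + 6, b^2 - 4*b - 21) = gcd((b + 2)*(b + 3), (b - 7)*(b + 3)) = b + 3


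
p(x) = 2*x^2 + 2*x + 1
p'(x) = 4*x + 2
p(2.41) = 17.44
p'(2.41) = 11.64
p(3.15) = 27.14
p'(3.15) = 14.60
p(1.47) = 8.26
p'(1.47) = 7.88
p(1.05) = 5.30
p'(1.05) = 6.20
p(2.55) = 19.10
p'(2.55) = 12.20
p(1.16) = 6.01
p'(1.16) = 6.64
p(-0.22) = 0.66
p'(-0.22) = 1.12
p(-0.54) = 0.50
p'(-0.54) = -0.16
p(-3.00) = 13.00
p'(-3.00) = -10.00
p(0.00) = 1.00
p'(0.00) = 2.00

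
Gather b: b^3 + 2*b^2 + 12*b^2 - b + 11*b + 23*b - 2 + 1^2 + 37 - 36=b^3 + 14*b^2 + 33*b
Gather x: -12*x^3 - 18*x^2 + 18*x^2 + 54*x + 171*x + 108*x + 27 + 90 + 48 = -12*x^3 + 333*x + 165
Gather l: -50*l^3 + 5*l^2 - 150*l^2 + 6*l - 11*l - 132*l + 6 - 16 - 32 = -50*l^3 - 145*l^2 - 137*l - 42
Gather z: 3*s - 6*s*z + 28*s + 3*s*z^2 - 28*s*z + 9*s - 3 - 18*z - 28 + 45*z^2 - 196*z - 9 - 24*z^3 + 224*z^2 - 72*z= 40*s - 24*z^3 + z^2*(3*s + 269) + z*(-34*s - 286) - 40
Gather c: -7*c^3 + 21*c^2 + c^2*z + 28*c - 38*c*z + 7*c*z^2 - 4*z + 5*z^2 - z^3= -7*c^3 + c^2*(z + 21) + c*(7*z^2 - 38*z + 28) - z^3 + 5*z^2 - 4*z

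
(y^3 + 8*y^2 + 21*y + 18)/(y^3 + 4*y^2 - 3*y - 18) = (y + 2)/(y - 2)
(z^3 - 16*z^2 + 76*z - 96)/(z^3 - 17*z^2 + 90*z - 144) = (z - 2)/(z - 3)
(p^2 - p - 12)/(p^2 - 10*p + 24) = (p + 3)/(p - 6)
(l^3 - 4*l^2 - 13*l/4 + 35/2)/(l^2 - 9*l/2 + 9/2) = (4*l^3 - 16*l^2 - 13*l + 70)/(2*(2*l^2 - 9*l + 9))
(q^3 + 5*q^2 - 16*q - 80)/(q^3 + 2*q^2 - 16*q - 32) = (q + 5)/(q + 2)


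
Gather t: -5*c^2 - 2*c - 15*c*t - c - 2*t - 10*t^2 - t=-5*c^2 - 3*c - 10*t^2 + t*(-15*c - 3)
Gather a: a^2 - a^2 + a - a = 0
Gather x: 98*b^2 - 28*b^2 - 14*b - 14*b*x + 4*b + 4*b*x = 70*b^2 - 10*b*x - 10*b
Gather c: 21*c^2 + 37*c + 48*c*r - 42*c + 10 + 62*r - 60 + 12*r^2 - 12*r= 21*c^2 + c*(48*r - 5) + 12*r^2 + 50*r - 50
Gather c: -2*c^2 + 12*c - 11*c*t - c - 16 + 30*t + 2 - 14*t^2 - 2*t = -2*c^2 + c*(11 - 11*t) - 14*t^2 + 28*t - 14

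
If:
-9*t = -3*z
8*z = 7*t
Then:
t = 0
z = 0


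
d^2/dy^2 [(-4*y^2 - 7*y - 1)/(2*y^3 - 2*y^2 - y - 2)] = 2*(-16*y^6 - 84*y^5 + 36*y^4 - 114*y^3 - 126*y^2 + 66*y + 1)/(8*y^9 - 24*y^8 + 12*y^7 - 8*y^6 + 42*y^5 - 6*y^4 - y^3 - 30*y^2 - 12*y - 8)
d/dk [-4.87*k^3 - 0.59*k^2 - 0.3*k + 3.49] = -14.61*k^2 - 1.18*k - 0.3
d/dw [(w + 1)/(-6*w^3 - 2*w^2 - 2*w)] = (-w*(3*w^2 + w + 1) + (w + 1)*(9*w^2 + 2*w + 1))/(2*w^2*(3*w^2 + w + 1)^2)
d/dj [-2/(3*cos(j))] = -2*sin(j)/(3*cos(j)^2)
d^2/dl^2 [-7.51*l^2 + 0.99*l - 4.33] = -15.0200000000000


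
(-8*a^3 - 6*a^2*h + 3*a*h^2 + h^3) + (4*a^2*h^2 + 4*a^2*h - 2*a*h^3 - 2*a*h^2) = -8*a^3 + 4*a^2*h^2 - 2*a^2*h - 2*a*h^3 + a*h^2 + h^3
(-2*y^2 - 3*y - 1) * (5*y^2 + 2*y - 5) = -10*y^4 - 19*y^3 - y^2 + 13*y + 5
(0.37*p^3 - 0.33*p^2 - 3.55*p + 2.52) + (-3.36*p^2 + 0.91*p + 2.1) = 0.37*p^3 - 3.69*p^2 - 2.64*p + 4.62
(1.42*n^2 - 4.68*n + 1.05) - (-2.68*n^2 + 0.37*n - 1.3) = 4.1*n^2 - 5.05*n + 2.35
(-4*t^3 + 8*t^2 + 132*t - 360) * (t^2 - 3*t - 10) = -4*t^5 + 20*t^4 + 148*t^3 - 836*t^2 - 240*t + 3600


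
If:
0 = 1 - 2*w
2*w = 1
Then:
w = 1/2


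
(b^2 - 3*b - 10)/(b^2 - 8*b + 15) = (b + 2)/(b - 3)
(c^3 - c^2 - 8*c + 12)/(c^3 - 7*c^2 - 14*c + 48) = (c - 2)/(c - 8)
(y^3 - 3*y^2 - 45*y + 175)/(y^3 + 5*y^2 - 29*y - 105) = (y - 5)/(y + 3)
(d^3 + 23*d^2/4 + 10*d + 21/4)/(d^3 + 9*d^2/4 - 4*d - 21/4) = (4*d + 7)/(4*d - 7)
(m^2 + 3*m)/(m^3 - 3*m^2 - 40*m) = (m + 3)/(m^2 - 3*m - 40)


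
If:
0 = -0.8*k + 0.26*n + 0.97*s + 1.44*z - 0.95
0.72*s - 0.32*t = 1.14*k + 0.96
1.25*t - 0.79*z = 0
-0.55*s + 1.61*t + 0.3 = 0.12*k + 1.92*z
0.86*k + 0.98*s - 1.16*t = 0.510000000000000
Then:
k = -0.35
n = 0.22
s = 0.76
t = -0.05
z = -0.09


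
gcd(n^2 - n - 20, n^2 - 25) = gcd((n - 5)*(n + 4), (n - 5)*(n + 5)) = n - 5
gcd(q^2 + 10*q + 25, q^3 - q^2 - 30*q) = q + 5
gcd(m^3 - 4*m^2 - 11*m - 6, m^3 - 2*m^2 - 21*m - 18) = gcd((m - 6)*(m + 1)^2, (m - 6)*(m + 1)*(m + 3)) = m^2 - 5*m - 6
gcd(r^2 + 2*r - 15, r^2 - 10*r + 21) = r - 3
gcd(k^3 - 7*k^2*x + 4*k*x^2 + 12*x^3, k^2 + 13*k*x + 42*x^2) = 1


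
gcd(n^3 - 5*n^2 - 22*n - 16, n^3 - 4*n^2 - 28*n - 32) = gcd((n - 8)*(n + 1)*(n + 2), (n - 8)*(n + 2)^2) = n^2 - 6*n - 16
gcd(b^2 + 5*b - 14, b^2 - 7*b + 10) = b - 2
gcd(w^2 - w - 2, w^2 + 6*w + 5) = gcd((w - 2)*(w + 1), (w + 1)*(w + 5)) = w + 1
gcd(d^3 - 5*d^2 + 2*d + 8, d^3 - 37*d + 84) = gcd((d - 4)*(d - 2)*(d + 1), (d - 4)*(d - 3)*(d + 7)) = d - 4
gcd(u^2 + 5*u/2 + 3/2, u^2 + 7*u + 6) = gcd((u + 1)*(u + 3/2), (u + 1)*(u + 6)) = u + 1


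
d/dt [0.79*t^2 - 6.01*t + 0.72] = 1.58*t - 6.01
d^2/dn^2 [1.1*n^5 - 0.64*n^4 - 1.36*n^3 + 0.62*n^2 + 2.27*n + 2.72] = 22.0*n^3 - 7.68*n^2 - 8.16*n + 1.24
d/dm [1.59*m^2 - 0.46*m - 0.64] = 3.18*m - 0.46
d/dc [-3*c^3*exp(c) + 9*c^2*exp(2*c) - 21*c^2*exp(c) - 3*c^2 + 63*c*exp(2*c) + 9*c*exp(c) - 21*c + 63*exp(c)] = -3*c^3*exp(c) + 18*c^2*exp(2*c) - 30*c^2*exp(c) + 144*c*exp(2*c) - 33*c*exp(c) - 6*c + 63*exp(2*c) + 72*exp(c) - 21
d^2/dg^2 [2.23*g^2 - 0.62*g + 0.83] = 4.46000000000000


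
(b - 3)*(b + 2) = b^2 - b - 6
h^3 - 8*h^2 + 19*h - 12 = (h - 4)*(h - 3)*(h - 1)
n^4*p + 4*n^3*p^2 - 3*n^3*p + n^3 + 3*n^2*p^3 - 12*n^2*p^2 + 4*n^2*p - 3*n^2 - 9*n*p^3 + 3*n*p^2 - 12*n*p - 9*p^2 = (n - 3)*(n + p)*(n + 3*p)*(n*p + 1)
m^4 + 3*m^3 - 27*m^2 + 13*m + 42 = (m - 3)*(m - 2)*(m + 1)*(m + 7)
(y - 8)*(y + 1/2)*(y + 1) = y^3 - 13*y^2/2 - 23*y/2 - 4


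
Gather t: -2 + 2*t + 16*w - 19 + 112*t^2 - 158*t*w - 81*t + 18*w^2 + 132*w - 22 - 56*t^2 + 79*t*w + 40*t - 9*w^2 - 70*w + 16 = 56*t^2 + t*(-79*w - 39) + 9*w^2 + 78*w - 27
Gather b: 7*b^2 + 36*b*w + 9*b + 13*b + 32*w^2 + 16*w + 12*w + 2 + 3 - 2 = 7*b^2 + b*(36*w + 22) + 32*w^2 + 28*w + 3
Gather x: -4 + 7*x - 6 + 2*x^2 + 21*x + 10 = 2*x^2 + 28*x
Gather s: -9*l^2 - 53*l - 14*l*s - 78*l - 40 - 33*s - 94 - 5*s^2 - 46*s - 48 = -9*l^2 - 131*l - 5*s^2 + s*(-14*l - 79) - 182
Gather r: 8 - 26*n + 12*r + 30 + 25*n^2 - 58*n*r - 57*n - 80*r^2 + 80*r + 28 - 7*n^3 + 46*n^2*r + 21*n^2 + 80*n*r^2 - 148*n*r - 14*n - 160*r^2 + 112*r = -7*n^3 + 46*n^2 - 97*n + r^2*(80*n - 240) + r*(46*n^2 - 206*n + 204) + 66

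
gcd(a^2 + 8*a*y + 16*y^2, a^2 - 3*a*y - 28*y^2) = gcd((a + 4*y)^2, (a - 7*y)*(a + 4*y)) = a + 4*y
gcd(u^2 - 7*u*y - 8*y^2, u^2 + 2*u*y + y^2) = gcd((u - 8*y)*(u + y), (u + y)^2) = u + y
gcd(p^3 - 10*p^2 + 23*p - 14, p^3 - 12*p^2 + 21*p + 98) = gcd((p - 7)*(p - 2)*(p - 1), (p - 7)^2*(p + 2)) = p - 7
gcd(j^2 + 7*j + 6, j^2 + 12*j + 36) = j + 6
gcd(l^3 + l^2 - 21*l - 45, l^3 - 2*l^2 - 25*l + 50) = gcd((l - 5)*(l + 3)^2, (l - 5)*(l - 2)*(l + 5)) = l - 5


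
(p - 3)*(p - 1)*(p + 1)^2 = p^4 - 2*p^3 - 4*p^2 + 2*p + 3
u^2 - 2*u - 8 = (u - 4)*(u + 2)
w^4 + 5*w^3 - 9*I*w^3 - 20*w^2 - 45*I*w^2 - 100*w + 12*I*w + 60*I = (w + 5)*(w - 6*I)*(w - 2*I)*(w - I)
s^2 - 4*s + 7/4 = (s - 7/2)*(s - 1/2)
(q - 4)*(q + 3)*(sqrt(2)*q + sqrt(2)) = sqrt(2)*q^3 - 13*sqrt(2)*q - 12*sqrt(2)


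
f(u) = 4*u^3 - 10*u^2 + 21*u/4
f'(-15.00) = 3005.25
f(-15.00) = -15828.75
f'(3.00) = 53.25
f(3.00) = 33.75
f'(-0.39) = 14.88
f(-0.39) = -3.81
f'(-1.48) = 61.13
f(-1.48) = -42.64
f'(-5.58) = 490.49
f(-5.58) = -1035.62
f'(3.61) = 89.44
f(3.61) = 76.82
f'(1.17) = -1.72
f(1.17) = -1.14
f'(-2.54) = 133.47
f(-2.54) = -143.40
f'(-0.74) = 26.62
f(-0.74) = -10.98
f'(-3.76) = 250.10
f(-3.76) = -373.75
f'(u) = 12*u^2 - 20*u + 21/4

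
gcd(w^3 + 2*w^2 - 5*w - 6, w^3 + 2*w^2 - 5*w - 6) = w^3 + 2*w^2 - 5*w - 6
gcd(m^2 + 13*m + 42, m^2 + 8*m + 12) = m + 6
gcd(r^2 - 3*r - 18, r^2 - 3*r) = 1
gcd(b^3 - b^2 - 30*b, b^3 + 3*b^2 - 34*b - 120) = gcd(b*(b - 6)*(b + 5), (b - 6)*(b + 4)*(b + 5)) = b^2 - b - 30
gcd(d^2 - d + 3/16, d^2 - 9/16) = d - 3/4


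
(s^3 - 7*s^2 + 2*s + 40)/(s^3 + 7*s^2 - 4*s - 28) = (s^2 - 9*s + 20)/(s^2 + 5*s - 14)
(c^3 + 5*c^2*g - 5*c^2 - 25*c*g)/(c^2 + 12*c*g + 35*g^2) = c*(c - 5)/(c + 7*g)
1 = 1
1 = 1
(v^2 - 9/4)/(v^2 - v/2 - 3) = (v - 3/2)/(v - 2)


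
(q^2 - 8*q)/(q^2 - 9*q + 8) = q/(q - 1)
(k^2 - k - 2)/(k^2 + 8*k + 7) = (k - 2)/(k + 7)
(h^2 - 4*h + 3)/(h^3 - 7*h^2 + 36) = (h - 1)/(h^2 - 4*h - 12)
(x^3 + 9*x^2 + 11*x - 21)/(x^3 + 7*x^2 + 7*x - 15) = (x + 7)/(x + 5)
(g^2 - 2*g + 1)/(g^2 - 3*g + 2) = (g - 1)/(g - 2)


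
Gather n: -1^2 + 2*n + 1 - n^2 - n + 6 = -n^2 + n + 6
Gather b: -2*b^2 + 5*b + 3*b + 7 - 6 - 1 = -2*b^2 + 8*b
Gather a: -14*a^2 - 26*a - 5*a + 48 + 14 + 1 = -14*a^2 - 31*a + 63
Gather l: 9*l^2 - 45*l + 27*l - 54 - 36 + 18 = 9*l^2 - 18*l - 72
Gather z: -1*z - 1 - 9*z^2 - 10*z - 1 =-9*z^2 - 11*z - 2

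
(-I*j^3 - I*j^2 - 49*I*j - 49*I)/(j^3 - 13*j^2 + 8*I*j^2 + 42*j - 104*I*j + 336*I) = I*(-j^3 - j^2 - 49*j - 49)/(j^3 + j^2*(-13 + 8*I) + 2*j*(21 - 52*I) + 336*I)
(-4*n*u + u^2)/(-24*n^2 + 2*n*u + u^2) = u/(6*n + u)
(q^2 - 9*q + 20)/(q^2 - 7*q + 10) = (q - 4)/(q - 2)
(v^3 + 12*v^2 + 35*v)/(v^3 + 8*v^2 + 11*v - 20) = v*(v + 7)/(v^2 + 3*v - 4)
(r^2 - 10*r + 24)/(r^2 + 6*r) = (r^2 - 10*r + 24)/(r*(r + 6))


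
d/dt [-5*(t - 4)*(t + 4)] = -10*t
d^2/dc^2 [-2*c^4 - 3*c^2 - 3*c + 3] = -24*c^2 - 6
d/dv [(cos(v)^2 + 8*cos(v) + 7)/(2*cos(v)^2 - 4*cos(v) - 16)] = 5*(cos(v)^2 + 3*cos(v) + 5)*sin(v)/((cos(v) - 4)^2*(cos(v) + 2)^2)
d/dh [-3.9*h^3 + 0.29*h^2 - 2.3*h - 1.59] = -11.7*h^2 + 0.58*h - 2.3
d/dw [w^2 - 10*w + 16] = 2*w - 10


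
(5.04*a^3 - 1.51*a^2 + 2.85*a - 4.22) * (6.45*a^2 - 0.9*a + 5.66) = 32.508*a^5 - 14.2755*a^4 + 48.2679*a^3 - 38.3306*a^2 + 19.929*a - 23.8852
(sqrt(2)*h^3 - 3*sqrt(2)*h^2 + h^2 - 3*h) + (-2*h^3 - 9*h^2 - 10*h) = -2*h^3 + sqrt(2)*h^3 - 8*h^2 - 3*sqrt(2)*h^2 - 13*h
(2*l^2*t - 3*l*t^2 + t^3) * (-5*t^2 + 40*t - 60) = -10*l^2*t^3 + 80*l^2*t^2 - 120*l^2*t + 15*l*t^4 - 120*l*t^3 + 180*l*t^2 - 5*t^5 + 40*t^4 - 60*t^3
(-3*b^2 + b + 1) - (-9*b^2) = 6*b^2 + b + 1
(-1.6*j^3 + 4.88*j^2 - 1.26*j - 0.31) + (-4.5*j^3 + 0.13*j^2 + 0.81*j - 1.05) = -6.1*j^3 + 5.01*j^2 - 0.45*j - 1.36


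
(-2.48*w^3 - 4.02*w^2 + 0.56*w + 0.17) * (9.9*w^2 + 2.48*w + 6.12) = -24.552*w^5 - 45.9484*w^4 - 19.6032*w^3 - 21.5306*w^2 + 3.8488*w + 1.0404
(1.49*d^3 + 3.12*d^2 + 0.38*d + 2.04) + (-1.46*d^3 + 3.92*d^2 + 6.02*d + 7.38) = 0.03*d^3 + 7.04*d^2 + 6.4*d + 9.42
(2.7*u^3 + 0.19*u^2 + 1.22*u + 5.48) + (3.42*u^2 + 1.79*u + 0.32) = 2.7*u^3 + 3.61*u^2 + 3.01*u + 5.8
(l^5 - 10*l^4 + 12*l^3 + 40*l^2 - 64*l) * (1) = l^5 - 10*l^4 + 12*l^3 + 40*l^2 - 64*l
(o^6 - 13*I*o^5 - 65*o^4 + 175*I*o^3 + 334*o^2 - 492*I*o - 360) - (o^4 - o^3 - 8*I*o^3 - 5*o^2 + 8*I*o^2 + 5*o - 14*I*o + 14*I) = o^6 - 13*I*o^5 - 66*o^4 + o^3 + 183*I*o^3 + 339*o^2 - 8*I*o^2 - 5*o - 478*I*o - 360 - 14*I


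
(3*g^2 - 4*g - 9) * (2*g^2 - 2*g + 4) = 6*g^4 - 14*g^3 + 2*g^2 + 2*g - 36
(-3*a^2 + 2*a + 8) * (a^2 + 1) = -3*a^4 + 2*a^3 + 5*a^2 + 2*a + 8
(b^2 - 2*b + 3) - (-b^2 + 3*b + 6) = 2*b^2 - 5*b - 3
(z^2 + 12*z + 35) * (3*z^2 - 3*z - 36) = 3*z^4 + 33*z^3 + 33*z^2 - 537*z - 1260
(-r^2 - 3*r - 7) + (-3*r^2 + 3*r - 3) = -4*r^2 - 10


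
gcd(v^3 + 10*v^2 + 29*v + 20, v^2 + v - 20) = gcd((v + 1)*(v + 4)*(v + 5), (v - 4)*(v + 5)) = v + 5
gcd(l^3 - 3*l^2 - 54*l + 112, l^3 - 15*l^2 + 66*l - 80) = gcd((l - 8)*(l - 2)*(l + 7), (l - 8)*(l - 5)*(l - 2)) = l^2 - 10*l + 16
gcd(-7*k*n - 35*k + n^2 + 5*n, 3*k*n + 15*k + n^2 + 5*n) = n + 5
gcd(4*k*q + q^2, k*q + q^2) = q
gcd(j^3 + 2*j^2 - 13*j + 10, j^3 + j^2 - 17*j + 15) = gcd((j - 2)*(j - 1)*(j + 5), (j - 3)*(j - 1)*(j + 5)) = j^2 + 4*j - 5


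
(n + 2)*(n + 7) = n^2 + 9*n + 14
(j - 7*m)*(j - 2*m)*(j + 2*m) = j^3 - 7*j^2*m - 4*j*m^2 + 28*m^3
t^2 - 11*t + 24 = (t - 8)*(t - 3)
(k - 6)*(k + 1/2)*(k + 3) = k^3 - 5*k^2/2 - 39*k/2 - 9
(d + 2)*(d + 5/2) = d^2 + 9*d/2 + 5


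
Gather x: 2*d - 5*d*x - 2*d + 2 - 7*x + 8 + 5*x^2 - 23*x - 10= 5*x^2 + x*(-5*d - 30)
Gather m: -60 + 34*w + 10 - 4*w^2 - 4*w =-4*w^2 + 30*w - 50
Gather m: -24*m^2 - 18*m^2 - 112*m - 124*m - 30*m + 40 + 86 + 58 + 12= -42*m^2 - 266*m + 196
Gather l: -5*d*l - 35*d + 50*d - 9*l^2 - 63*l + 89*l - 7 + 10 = 15*d - 9*l^2 + l*(26 - 5*d) + 3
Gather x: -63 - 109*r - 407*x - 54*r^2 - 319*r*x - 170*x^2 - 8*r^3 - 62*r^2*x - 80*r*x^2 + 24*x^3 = -8*r^3 - 54*r^2 - 109*r + 24*x^3 + x^2*(-80*r - 170) + x*(-62*r^2 - 319*r - 407) - 63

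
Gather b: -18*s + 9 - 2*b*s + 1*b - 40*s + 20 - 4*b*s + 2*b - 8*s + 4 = b*(3 - 6*s) - 66*s + 33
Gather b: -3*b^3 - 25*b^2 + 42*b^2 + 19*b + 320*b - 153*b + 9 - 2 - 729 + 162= -3*b^3 + 17*b^2 + 186*b - 560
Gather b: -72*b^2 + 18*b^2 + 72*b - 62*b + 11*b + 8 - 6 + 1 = -54*b^2 + 21*b + 3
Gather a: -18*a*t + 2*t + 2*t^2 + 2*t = -18*a*t + 2*t^2 + 4*t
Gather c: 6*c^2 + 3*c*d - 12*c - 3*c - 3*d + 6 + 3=6*c^2 + c*(3*d - 15) - 3*d + 9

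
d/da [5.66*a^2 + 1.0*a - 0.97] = 11.32*a + 1.0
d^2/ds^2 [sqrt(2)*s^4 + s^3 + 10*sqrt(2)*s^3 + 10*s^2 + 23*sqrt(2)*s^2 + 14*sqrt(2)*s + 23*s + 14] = 12*sqrt(2)*s^2 + 6*s + 60*sqrt(2)*s + 20 + 46*sqrt(2)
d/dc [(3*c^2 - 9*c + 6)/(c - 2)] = 3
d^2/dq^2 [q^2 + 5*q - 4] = 2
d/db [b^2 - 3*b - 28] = 2*b - 3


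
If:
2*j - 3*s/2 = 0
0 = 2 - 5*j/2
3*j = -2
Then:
No Solution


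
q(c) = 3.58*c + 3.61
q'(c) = 3.58000000000000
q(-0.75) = 0.92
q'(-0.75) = 3.58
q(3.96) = 17.79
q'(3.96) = 3.58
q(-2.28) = -4.55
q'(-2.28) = 3.58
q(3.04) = 14.49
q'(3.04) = 3.58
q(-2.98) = -7.06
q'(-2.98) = 3.58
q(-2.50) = -5.34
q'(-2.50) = 3.58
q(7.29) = 29.71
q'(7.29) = 3.58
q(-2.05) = -3.73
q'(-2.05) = 3.58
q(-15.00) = -50.09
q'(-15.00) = 3.58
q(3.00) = 14.35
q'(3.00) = 3.58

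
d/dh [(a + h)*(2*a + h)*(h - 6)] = 2*a^2 + 6*a*h - 18*a + 3*h^2 - 12*h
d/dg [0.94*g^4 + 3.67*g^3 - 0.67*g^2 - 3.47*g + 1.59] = 3.76*g^3 + 11.01*g^2 - 1.34*g - 3.47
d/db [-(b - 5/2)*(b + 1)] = 3/2 - 2*b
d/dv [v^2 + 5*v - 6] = 2*v + 5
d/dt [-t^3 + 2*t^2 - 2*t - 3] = -3*t^2 + 4*t - 2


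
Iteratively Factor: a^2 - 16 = (a - 4)*(a + 4)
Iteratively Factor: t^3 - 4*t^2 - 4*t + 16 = (t - 4)*(t^2 - 4) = (t - 4)*(t - 2)*(t + 2)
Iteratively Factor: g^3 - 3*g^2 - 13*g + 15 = (g - 1)*(g^2 - 2*g - 15) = (g - 5)*(g - 1)*(g + 3)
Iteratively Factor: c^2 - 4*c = (c - 4)*(c)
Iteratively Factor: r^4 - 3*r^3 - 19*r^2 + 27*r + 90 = (r + 3)*(r^3 - 6*r^2 - r + 30) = (r - 3)*(r + 3)*(r^2 - 3*r - 10) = (r - 5)*(r - 3)*(r + 3)*(r + 2)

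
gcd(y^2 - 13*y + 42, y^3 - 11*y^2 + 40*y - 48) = 1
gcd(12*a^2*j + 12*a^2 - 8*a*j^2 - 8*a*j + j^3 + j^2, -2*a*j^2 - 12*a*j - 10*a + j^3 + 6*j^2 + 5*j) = 2*a*j + 2*a - j^2 - j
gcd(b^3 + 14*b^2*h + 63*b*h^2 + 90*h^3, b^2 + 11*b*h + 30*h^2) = b^2 + 11*b*h + 30*h^2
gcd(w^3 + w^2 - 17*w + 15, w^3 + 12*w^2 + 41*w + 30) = w + 5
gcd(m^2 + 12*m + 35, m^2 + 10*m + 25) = m + 5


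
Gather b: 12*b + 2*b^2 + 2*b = 2*b^2 + 14*b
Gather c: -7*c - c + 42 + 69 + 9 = 120 - 8*c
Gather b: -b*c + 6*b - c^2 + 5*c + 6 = b*(6 - c) - c^2 + 5*c + 6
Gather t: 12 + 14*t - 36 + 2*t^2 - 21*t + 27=2*t^2 - 7*t + 3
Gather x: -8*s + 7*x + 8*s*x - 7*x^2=-8*s - 7*x^2 + x*(8*s + 7)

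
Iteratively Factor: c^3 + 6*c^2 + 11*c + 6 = (c + 2)*(c^2 + 4*c + 3) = (c + 2)*(c + 3)*(c + 1)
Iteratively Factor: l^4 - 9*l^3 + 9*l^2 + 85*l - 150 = (l - 2)*(l^3 - 7*l^2 - 5*l + 75) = (l - 5)*(l - 2)*(l^2 - 2*l - 15) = (l - 5)^2*(l - 2)*(l + 3)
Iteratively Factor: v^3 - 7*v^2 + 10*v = (v)*(v^2 - 7*v + 10) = v*(v - 2)*(v - 5)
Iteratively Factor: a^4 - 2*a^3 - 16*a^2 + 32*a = (a - 4)*(a^3 + 2*a^2 - 8*a) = (a - 4)*(a + 4)*(a^2 - 2*a) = a*(a - 4)*(a + 4)*(a - 2)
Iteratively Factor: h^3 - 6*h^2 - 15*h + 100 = (h + 4)*(h^2 - 10*h + 25) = (h - 5)*(h + 4)*(h - 5)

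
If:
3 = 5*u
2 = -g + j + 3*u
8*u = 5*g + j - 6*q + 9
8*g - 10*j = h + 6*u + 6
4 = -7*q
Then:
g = -137/105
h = -944/105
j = -116/105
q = -4/7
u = 3/5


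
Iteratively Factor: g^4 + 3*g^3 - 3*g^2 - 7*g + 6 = (g + 3)*(g^3 - 3*g + 2) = (g + 2)*(g + 3)*(g^2 - 2*g + 1) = (g - 1)*(g + 2)*(g + 3)*(g - 1)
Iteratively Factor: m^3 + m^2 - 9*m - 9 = (m + 3)*(m^2 - 2*m - 3) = (m + 1)*(m + 3)*(m - 3)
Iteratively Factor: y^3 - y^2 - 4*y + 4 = (y - 1)*(y^2 - 4) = (y - 2)*(y - 1)*(y + 2)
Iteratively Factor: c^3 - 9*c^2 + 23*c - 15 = (c - 5)*(c^2 - 4*c + 3) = (c - 5)*(c - 1)*(c - 3)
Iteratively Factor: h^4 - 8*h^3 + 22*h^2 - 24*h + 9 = (h - 3)*(h^3 - 5*h^2 + 7*h - 3) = (h - 3)*(h - 1)*(h^2 - 4*h + 3) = (h - 3)*(h - 1)^2*(h - 3)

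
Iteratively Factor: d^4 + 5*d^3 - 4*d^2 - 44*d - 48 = (d + 4)*(d^3 + d^2 - 8*d - 12) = (d + 2)*(d + 4)*(d^2 - d - 6) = (d + 2)^2*(d + 4)*(d - 3)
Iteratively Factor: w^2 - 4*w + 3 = (w - 1)*(w - 3)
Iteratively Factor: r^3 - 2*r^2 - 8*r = (r)*(r^2 - 2*r - 8) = r*(r + 2)*(r - 4)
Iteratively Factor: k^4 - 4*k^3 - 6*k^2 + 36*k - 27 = (k + 3)*(k^3 - 7*k^2 + 15*k - 9) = (k - 3)*(k + 3)*(k^2 - 4*k + 3) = (k - 3)*(k - 1)*(k + 3)*(k - 3)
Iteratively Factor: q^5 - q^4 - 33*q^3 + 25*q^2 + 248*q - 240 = (q - 3)*(q^4 + 2*q^3 - 27*q^2 - 56*q + 80) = (q - 3)*(q + 4)*(q^3 - 2*q^2 - 19*q + 20) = (q - 3)*(q + 4)^2*(q^2 - 6*q + 5) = (q - 5)*(q - 3)*(q + 4)^2*(q - 1)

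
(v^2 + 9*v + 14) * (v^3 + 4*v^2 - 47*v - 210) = v^5 + 13*v^4 + 3*v^3 - 577*v^2 - 2548*v - 2940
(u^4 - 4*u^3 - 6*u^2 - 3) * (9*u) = 9*u^5 - 36*u^4 - 54*u^3 - 27*u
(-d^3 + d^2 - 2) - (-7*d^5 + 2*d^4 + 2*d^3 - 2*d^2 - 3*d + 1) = 7*d^5 - 2*d^4 - 3*d^3 + 3*d^2 + 3*d - 3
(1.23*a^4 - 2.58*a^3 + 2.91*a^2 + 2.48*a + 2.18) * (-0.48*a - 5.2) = -0.5904*a^5 - 5.1576*a^4 + 12.0192*a^3 - 16.3224*a^2 - 13.9424*a - 11.336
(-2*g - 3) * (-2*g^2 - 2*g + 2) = 4*g^3 + 10*g^2 + 2*g - 6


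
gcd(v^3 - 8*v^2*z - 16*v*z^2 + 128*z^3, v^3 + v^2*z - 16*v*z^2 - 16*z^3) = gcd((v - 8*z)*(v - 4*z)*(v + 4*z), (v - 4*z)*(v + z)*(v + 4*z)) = -v^2 + 16*z^2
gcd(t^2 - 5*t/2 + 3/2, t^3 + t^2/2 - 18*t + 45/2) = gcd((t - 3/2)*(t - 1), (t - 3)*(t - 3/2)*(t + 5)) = t - 3/2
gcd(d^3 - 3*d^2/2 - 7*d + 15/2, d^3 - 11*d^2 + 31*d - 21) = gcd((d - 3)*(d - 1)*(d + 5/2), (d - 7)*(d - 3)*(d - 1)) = d^2 - 4*d + 3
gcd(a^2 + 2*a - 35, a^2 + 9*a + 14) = a + 7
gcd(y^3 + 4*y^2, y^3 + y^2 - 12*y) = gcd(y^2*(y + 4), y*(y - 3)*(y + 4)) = y^2 + 4*y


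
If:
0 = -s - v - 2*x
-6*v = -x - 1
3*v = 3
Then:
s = -11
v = 1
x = 5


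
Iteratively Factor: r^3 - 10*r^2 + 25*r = (r - 5)*(r^2 - 5*r) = r*(r - 5)*(r - 5)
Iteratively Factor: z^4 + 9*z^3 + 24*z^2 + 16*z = (z + 4)*(z^3 + 5*z^2 + 4*z) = (z + 1)*(z + 4)*(z^2 + 4*z) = z*(z + 1)*(z + 4)*(z + 4)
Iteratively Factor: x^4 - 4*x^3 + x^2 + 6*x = (x)*(x^3 - 4*x^2 + x + 6) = x*(x - 2)*(x^2 - 2*x - 3) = x*(x - 3)*(x - 2)*(x + 1)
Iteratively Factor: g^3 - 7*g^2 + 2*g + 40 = (g - 4)*(g^2 - 3*g - 10) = (g - 4)*(g + 2)*(g - 5)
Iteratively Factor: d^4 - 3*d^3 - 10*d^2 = (d - 5)*(d^3 + 2*d^2) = (d - 5)*(d + 2)*(d^2) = d*(d - 5)*(d + 2)*(d)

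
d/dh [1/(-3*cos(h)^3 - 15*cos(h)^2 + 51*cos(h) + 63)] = (-3*cos(h)^2 - 10*cos(h) + 17)*sin(h)/(3*(cos(h)^3 + 5*cos(h)^2 - 17*cos(h) - 21)^2)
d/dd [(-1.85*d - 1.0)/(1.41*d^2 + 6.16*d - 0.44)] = (2.6085*d^2 + 2.82*d + 6.974)/(1.9881*d^4 + 17.3712*d^3 + 36.7048*d^2 - 5.4208*d + 0.1936)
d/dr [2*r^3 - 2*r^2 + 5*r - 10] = 6*r^2 - 4*r + 5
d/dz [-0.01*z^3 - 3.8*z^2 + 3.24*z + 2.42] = -0.03*z^2 - 7.6*z + 3.24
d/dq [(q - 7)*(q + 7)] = 2*q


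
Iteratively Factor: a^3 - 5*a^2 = (a - 5)*(a^2) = a*(a - 5)*(a)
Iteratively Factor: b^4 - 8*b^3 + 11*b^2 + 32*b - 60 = (b - 3)*(b^3 - 5*b^2 - 4*b + 20) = (b - 3)*(b - 2)*(b^2 - 3*b - 10) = (b - 5)*(b - 3)*(b - 2)*(b + 2)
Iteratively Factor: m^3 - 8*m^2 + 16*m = (m - 4)*(m^2 - 4*m) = (m - 4)^2*(m)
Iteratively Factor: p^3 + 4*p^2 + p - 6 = (p + 3)*(p^2 + p - 2) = (p - 1)*(p + 3)*(p + 2)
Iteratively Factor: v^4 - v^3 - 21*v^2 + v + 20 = (v + 1)*(v^3 - 2*v^2 - 19*v + 20) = (v - 1)*(v + 1)*(v^2 - v - 20) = (v - 5)*(v - 1)*(v + 1)*(v + 4)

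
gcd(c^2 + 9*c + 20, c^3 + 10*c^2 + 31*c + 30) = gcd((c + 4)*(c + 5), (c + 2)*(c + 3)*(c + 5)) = c + 5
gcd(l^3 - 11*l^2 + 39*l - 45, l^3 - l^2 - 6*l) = l - 3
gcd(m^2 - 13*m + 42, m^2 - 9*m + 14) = m - 7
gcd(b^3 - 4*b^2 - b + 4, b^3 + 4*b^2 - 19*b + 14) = b - 1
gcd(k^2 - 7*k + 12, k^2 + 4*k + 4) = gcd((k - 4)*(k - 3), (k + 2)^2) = 1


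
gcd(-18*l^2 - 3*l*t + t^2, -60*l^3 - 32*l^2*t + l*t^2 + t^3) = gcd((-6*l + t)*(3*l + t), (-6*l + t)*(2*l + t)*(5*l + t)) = -6*l + t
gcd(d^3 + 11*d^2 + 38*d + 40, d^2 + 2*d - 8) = d + 4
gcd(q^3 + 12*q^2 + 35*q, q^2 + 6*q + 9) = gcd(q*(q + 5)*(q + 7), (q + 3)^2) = 1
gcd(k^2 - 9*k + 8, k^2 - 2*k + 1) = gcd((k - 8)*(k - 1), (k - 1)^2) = k - 1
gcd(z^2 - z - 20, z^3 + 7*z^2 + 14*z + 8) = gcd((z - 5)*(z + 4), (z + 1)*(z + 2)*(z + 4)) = z + 4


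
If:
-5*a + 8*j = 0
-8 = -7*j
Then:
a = 64/35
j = 8/7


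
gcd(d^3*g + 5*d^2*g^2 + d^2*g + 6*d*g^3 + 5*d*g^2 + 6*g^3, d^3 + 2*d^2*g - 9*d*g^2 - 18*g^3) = d^2 + 5*d*g + 6*g^2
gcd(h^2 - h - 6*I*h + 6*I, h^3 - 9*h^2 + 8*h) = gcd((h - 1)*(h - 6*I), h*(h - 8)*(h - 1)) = h - 1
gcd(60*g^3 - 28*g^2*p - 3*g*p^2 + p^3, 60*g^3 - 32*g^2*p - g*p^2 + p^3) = -2*g + p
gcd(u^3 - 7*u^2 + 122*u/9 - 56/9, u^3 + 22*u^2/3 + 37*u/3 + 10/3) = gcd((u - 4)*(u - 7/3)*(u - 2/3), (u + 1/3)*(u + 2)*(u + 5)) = 1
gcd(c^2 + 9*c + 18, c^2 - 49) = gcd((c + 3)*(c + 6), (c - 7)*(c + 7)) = 1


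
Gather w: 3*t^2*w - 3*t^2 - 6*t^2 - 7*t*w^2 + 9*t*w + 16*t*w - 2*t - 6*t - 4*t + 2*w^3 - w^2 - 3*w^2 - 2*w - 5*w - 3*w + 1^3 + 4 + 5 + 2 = -9*t^2 - 12*t + 2*w^3 + w^2*(-7*t - 4) + w*(3*t^2 + 25*t - 10) + 12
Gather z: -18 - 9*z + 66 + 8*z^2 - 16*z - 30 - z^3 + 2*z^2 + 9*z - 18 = -z^3 + 10*z^2 - 16*z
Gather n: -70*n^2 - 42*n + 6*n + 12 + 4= -70*n^2 - 36*n + 16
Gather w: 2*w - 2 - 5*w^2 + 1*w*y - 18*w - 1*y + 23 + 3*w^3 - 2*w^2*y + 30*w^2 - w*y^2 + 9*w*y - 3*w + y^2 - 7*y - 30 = 3*w^3 + w^2*(25 - 2*y) + w*(-y^2 + 10*y - 19) + y^2 - 8*y - 9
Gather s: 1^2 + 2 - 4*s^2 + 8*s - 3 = -4*s^2 + 8*s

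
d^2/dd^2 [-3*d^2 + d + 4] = -6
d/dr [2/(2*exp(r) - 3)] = -4*exp(r)/(2*exp(r) - 3)^2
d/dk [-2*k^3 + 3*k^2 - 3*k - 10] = -6*k^2 + 6*k - 3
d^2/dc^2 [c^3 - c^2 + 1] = 6*c - 2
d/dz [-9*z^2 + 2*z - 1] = 2 - 18*z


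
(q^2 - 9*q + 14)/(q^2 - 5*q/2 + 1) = 2*(q - 7)/(2*q - 1)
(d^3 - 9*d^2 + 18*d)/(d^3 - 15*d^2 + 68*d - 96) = d*(d - 6)/(d^2 - 12*d + 32)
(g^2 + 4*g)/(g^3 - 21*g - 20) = g/(g^2 - 4*g - 5)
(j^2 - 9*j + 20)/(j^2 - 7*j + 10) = (j - 4)/(j - 2)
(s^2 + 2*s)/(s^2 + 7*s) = (s + 2)/(s + 7)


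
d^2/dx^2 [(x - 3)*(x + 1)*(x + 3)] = 6*x + 2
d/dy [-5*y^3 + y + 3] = 1 - 15*y^2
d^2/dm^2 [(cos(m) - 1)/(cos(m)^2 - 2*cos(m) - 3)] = (-cos(m)^4 + 3*cos(m)^3 - 25*cos(m)^2 + 41*cos(m) - 26)/(cos(m)^5 - 7*cos(m)^4 + 10*cos(m)^3 + 18*cos(m)^2 - 27*cos(m) - 27)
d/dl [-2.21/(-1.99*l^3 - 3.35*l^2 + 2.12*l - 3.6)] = (-13.1937*l^2 - 14.807*l + 4.6852)/(1.99*l^3 + 3.35*l^2 - 2.12*l + 3.6)^2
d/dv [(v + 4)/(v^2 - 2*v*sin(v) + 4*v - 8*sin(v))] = (2*cos(v) - 1)/(v - 2*sin(v))^2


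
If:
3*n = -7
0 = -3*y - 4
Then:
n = -7/3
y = -4/3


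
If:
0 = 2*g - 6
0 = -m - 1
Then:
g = 3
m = -1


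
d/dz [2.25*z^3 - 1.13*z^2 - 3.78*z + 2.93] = 6.75*z^2 - 2.26*z - 3.78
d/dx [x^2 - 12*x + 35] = 2*x - 12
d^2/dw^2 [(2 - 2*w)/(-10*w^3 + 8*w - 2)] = 2*((w - 1)*(15*w^2 - 4)^2 + (-15*w^2 - 15*w*(w - 1) + 4)*(5*w^3 - 4*w + 1))/(5*w^3 - 4*w + 1)^3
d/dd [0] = 0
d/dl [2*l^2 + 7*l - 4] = 4*l + 7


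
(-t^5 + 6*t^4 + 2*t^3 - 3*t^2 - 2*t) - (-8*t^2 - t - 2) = -t^5 + 6*t^4 + 2*t^3 + 5*t^2 - t + 2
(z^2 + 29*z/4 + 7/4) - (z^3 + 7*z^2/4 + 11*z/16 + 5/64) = -z^3 - 3*z^2/4 + 105*z/16 + 107/64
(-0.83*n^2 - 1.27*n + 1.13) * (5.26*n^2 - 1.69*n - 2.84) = -4.3658*n^4 - 5.2775*n^3 + 10.4473*n^2 + 1.6971*n - 3.2092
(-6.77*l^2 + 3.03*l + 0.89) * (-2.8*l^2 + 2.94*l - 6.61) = 18.956*l^4 - 28.3878*l^3 + 51.1659*l^2 - 17.4117*l - 5.8829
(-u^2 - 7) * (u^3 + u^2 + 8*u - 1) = -u^5 - u^4 - 15*u^3 - 6*u^2 - 56*u + 7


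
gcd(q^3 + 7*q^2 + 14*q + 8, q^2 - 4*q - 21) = 1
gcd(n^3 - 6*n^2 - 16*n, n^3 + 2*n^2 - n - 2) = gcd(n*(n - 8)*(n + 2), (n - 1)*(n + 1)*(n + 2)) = n + 2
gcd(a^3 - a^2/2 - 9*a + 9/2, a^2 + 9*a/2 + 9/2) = a + 3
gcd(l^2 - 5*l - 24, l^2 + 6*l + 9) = l + 3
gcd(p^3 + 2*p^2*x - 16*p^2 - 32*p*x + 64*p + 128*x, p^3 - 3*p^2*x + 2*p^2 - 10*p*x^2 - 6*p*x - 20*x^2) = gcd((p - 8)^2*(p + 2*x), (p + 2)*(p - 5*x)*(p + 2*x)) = p + 2*x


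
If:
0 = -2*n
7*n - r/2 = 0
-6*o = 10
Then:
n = 0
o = -5/3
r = 0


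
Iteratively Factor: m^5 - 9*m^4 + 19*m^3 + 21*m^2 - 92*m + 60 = (m - 5)*(m^4 - 4*m^3 - m^2 + 16*m - 12) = (m - 5)*(m - 3)*(m^3 - m^2 - 4*m + 4) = (m - 5)*(m - 3)*(m - 2)*(m^2 + m - 2) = (m - 5)*(m - 3)*(m - 2)*(m + 2)*(m - 1)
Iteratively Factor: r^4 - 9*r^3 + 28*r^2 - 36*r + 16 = (r - 4)*(r^3 - 5*r^2 + 8*r - 4) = (r - 4)*(r - 1)*(r^2 - 4*r + 4) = (r - 4)*(r - 2)*(r - 1)*(r - 2)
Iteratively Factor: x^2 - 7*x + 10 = (x - 5)*(x - 2)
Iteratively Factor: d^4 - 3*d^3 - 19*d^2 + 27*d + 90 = (d + 2)*(d^3 - 5*d^2 - 9*d + 45) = (d + 2)*(d + 3)*(d^2 - 8*d + 15) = (d - 3)*(d + 2)*(d + 3)*(d - 5)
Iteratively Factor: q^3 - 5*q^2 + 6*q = (q)*(q^2 - 5*q + 6) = q*(q - 3)*(q - 2)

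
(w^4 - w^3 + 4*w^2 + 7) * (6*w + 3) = 6*w^5 - 3*w^4 + 21*w^3 + 12*w^2 + 42*w + 21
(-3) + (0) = -3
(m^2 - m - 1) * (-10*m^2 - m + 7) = -10*m^4 + 9*m^3 + 18*m^2 - 6*m - 7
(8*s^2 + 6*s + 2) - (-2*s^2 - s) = 10*s^2 + 7*s + 2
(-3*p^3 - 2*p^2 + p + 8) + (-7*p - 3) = -3*p^3 - 2*p^2 - 6*p + 5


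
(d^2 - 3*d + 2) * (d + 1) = d^3 - 2*d^2 - d + 2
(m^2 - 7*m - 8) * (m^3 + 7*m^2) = m^5 - 57*m^3 - 56*m^2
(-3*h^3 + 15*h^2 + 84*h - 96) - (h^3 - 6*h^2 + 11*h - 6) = -4*h^3 + 21*h^2 + 73*h - 90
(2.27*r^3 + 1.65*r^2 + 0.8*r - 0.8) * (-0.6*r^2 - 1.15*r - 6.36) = -1.362*r^5 - 3.6005*r^4 - 16.8147*r^3 - 10.934*r^2 - 4.168*r + 5.088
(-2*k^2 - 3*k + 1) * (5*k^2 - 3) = -10*k^4 - 15*k^3 + 11*k^2 + 9*k - 3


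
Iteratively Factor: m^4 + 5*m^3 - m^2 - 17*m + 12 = (m + 3)*(m^3 + 2*m^2 - 7*m + 4) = (m + 3)*(m + 4)*(m^2 - 2*m + 1) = (m - 1)*(m + 3)*(m + 4)*(m - 1)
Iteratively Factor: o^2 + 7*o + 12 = (o + 4)*(o + 3)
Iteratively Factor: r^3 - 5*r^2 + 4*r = (r - 4)*(r^2 - r) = r*(r - 4)*(r - 1)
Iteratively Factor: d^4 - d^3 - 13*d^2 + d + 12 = (d + 3)*(d^3 - 4*d^2 - d + 4) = (d + 1)*(d + 3)*(d^2 - 5*d + 4) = (d - 4)*(d + 1)*(d + 3)*(d - 1)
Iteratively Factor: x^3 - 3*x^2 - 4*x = (x + 1)*(x^2 - 4*x) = x*(x + 1)*(x - 4)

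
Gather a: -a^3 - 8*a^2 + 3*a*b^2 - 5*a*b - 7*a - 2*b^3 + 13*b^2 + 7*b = -a^3 - 8*a^2 + a*(3*b^2 - 5*b - 7) - 2*b^3 + 13*b^2 + 7*b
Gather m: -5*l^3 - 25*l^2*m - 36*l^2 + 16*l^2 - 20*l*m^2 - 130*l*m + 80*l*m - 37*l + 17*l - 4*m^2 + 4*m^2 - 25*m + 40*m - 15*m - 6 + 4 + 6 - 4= -5*l^3 - 20*l^2 - 20*l*m^2 - 20*l + m*(-25*l^2 - 50*l)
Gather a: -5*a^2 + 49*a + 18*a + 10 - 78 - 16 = -5*a^2 + 67*a - 84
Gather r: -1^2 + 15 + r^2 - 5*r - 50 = r^2 - 5*r - 36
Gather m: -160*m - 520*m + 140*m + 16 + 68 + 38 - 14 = 108 - 540*m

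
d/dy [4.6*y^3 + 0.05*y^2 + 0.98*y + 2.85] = 13.8*y^2 + 0.1*y + 0.98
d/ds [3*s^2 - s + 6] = 6*s - 1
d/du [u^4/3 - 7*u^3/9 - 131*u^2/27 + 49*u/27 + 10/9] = 4*u^3/3 - 7*u^2/3 - 262*u/27 + 49/27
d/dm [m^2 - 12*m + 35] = 2*m - 12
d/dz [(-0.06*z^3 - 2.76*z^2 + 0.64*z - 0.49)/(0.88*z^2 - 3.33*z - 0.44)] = (-0.0528*z^4 + 0.3996*z^3 + 8.7068*z^2 + 3.2912*z - 1.9133)/(0.7744*z^4 - 5.8608*z^3 + 10.3145*z^2 + 2.9304*z + 0.1936)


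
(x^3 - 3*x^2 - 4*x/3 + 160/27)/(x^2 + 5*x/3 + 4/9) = (9*x^2 - 39*x + 40)/(3*(3*x + 1))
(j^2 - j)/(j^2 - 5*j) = (j - 1)/(j - 5)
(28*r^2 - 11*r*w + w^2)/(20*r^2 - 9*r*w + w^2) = (7*r - w)/(5*r - w)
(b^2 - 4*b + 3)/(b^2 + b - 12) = (b - 1)/(b + 4)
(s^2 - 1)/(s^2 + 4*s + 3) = (s - 1)/(s + 3)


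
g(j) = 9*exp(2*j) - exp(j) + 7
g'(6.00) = 2929182.82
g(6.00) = 1464396.69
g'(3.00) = 7241.63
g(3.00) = 3617.77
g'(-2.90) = -0.00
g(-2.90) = 6.97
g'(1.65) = 482.82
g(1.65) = 245.81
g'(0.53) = 50.26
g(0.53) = 31.28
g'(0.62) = 60.34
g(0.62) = 36.24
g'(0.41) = 39.36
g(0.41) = 25.93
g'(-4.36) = -0.01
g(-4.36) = 6.99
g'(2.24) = 1578.83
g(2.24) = 791.72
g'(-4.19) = -0.01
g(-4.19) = 6.99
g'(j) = 18*exp(2*j) - exp(j)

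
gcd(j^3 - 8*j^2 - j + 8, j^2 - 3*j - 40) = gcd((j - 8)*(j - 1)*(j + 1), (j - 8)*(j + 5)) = j - 8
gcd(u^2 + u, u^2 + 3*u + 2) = u + 1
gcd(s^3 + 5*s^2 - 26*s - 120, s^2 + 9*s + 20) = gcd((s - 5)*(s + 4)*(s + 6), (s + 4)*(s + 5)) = s + 4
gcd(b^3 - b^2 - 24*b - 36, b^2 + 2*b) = b + 2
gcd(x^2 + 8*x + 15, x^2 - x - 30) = x + 5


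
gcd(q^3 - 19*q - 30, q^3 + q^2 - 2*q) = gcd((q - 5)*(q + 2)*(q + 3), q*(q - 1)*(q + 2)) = q + 2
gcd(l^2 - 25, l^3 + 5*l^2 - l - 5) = l + 5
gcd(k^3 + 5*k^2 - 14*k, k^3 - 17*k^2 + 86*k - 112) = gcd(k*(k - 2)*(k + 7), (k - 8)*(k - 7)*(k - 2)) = k - 2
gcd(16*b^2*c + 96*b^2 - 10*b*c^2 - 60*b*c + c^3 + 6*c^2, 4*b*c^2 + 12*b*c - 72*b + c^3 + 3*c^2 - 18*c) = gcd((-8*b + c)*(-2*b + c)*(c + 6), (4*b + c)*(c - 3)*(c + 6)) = c + 6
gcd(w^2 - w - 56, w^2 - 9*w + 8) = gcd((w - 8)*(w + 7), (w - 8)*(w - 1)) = w - 8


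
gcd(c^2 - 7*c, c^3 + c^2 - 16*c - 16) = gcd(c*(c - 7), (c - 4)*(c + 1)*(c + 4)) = 1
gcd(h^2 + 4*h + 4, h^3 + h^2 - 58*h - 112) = h + 2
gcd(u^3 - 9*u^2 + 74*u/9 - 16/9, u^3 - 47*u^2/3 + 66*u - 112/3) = u^2 - 26*u/3 + 16/3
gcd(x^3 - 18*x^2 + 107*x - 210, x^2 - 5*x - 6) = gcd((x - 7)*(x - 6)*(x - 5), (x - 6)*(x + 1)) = x - 6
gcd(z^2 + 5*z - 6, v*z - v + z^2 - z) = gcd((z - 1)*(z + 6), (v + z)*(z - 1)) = z - 1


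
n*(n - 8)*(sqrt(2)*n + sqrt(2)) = sqrt(2)*n^3 - 7*sqrt(2)*n^2 - 8*sqrt(2)*n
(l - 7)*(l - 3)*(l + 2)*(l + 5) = l^4 - 3*l^3 - 39*l^2 + 47*l + 210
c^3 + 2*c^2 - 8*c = c*(c - 2)*(c + 4)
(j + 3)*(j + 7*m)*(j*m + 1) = j^3*m + 7*j^2*m^2 + 3*j^2*m + j^2 + 21*j*m^2 + 7*j*m + 3*j + 21*m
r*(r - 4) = r^2 - 4*r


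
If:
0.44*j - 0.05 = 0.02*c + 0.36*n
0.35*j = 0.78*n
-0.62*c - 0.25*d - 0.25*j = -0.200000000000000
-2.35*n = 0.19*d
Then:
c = 0.75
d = -1.30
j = 0.23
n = 0.10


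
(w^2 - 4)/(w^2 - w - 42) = (4 - w^2)/(-w^2 + w + 42)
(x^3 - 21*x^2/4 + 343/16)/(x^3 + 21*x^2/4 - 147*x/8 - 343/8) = (x - 7/2)/(x + 7)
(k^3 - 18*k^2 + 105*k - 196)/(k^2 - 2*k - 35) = (k^2 - 11*k + 28)/(k + 5)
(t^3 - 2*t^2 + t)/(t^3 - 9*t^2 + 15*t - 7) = t/(t - 7)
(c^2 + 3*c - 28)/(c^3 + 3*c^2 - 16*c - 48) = (c + 7)/(c^2 + 7*c + 12)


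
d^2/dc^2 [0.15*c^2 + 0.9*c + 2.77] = 0.300000000000000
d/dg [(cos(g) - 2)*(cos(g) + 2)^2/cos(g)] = -2*(cos(g) + 1 + 4/cos(g)^2)*sin(g)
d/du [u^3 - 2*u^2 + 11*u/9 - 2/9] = 3*u^2 - 4*u + 11/9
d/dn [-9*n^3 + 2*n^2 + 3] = n*(4 - 27*n)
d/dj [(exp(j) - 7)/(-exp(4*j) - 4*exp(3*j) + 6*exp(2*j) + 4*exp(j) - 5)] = (3*exp(3*j) - 17*exp(2*j) - 107*exp(j) - 23)*exp(j)/(exp(7*j) + 9*exp(6*j) + 13*exp(5*j) - 43*exp(4*j) - 29*exp(3*j) + 59*exp(2*j) + 15*exp(j) - 25)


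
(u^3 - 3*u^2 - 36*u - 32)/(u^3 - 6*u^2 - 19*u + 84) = (u^2 - 7*u - 8)/(u^2 - 10*u + 21)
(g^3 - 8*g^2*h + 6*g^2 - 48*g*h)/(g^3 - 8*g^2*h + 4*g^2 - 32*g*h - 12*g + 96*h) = g/(g - 2)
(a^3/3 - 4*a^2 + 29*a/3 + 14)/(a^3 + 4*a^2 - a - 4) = (a^2 - 13*a + 42)/(3*(a^2 + 3*a - 4))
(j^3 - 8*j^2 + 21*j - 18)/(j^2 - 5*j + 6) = j - 3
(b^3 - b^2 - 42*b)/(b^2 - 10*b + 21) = b*(b + 6)/(b - 3)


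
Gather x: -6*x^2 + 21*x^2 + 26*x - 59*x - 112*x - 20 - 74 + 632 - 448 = 15*x^2 - 145*x + 90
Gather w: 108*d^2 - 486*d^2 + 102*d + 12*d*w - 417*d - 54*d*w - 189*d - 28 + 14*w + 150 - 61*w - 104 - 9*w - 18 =-378*d^2 - 504*d + w*(-42*d - 56)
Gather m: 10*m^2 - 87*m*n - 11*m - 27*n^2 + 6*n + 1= 10*m^2 + m*(-87*n - 11) - 27*n^2 + 6*n + 1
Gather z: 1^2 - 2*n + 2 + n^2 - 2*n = n^2 - 4*n + 3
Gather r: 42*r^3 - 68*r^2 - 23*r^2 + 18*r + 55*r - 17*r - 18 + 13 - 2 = 42*r^3 - 91*r^2 + 56*r - 7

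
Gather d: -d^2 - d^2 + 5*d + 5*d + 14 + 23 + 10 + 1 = -2*d^2 + 10*d + 48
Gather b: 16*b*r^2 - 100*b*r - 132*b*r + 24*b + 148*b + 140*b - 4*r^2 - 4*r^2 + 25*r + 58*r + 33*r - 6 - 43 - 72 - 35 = b*(16*r^2 - 232*r + 312) - 8*r^2 + 116*r - 156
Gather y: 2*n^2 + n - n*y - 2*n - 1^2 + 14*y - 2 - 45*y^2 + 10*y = 2*n^2 - n - 45*y^2 + y*(24 - n) - 3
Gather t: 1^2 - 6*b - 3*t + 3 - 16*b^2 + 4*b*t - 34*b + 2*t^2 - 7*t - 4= -16*b^2 - 40*b + 2*t^2 + t*(4*b - 10)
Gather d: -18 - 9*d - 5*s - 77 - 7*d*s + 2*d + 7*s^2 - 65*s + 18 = d*(-7*s - 7) + 7*s^2 - 70*s - 77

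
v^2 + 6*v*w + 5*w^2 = (v + w)*(v + 5*w)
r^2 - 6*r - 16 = (r - 8)*(r + 2)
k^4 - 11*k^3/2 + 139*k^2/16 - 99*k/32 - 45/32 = (k - 3)*(k - 3/2)*(k - 5/4)*(k + 1/4)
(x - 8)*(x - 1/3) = x^2 - 25*x/3 + 8/3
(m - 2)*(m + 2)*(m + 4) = m^3 + 4*m^2 - 4*m - 16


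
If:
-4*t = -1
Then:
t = 1/4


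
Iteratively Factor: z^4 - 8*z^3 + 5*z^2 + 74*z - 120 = (z - 4)*(z^3 - 4*z^2 - 11*z + 30) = (z - 4)*(z + 3)*(z^2 - 7*z + 10) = (z - 4)*(z - 2)*(z + 3)*(z - 5)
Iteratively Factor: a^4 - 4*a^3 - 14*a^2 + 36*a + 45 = (a - 3)*(a^3 - a^2 - 17*a - 15) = (a - 3)*(a + 3)*(a^2 - 4*a - 5) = (a - 3)*(a + 1)*(a + 3)*(a - 5)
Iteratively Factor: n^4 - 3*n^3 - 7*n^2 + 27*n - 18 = (n - 1)*(n^3 - 2*n^2 - 9*n + 18) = (n - 3)*(n - 1)*(n^2 + n - 6) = (n - 3)*(n - 2)*(n - 1)*(n + 3)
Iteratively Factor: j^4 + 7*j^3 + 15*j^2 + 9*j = (j + 3)*(j^3 + 4*j^2 + 3*j) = (j + 3)^2*(j^2 + j) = j*(j + 3)^2*(j + 1)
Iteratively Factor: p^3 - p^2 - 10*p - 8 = (p - 4)*(p^2 + 3*p + 2) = (p - 4)*(p + 2)*(p + 1)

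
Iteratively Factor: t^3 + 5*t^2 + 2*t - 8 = (t - 1)*(t^2 + 6*t + 8) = (t - 1)*(t + 4)*(t + 2)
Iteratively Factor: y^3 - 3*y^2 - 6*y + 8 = (y + 2)*(y^2 - 5*y + 4) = (y - 1)*(y + 2)*(y - 4)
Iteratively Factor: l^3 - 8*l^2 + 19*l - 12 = (l - 1)*(l^2 - 7*l + 12) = (l - 3)*(l - 1)*(l - 4)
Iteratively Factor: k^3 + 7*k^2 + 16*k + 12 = (k + 3)*(k^2 + 4*k + 4) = (k + 2)*(k + 3)*(k + 2)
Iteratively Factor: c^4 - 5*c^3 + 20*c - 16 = (c - 4)*(c^3 - c^2 - 4*c + 4) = (c - 4)*(c - 1)*(c^2 - 4) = (c - 4)*(c - 1)*(c + 2)*(c - 2)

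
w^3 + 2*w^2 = w^2*(w + 2)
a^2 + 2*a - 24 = (a - 4)*(a + 6)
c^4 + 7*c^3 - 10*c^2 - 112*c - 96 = (c - 4)*(c + 1)*(c + 4)*(c + 6)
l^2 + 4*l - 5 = (l - 1)*(l + 5)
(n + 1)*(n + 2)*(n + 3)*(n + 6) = n^4 + 12*n^3 + 47*n^2 + 72*n + 36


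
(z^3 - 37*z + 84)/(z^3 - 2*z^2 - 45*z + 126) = (z - 4)/(z - 6)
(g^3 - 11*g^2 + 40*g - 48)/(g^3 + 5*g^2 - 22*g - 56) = (g^2 - 7*g + 12)/(g^2 + 9*g + 14)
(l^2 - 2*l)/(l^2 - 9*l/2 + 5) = 2*l/(2*l - 5)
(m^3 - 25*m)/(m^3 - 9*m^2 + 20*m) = (m + 5)/(m - 4)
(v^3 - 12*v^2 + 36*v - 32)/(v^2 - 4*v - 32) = (v^2 - 4*v + 4)/(v + 4)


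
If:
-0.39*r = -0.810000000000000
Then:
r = 2.08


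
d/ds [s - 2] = 1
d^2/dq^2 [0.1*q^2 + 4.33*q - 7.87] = 0.200000000000000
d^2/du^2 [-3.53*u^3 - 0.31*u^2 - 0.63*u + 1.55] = -21.18*u - 0.62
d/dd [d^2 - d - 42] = 2*d - 1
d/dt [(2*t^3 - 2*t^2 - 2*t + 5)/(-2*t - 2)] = (-4*t^3 - 4*t^2 + 4*t + 7)/(2*(t^2 + 2*t + 1))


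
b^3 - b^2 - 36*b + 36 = (b - 6)*(b - 1)*(b + 6)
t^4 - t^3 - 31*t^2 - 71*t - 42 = (t - 7)*(t + 1)*(t + 2)*(t + 3)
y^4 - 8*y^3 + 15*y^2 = y^2*(y - 5)*(y - 3)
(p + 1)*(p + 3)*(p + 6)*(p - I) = p^4 + 10*p^3 - I*p^3 + 27*p^2 - 10*I*p^2 + 18*p - 27*I*p - 18*I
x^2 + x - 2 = (x - 1)*(x + 2)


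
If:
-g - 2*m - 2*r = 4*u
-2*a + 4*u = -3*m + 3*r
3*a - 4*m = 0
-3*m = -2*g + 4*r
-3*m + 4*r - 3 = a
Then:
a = -28/43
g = -25/86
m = -21/43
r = 19/86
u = 71/344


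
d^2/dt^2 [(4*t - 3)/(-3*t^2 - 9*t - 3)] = 2*(-(2*t + 3)^2*(4*t - 3) + 3*(4*t + 3)*(t^2 + 3*t + 1))/(3*(t^2 + 3*t + 1)^3)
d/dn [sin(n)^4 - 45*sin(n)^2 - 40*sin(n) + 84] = 2*(2*sin(n)^3 - 45*sin(n) - 20)*cos(n)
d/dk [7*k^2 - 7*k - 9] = 14*k - 7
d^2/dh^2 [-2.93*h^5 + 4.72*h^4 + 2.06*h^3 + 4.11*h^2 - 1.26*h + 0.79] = -58.6*h^3 + 56.64*h^2 + 12.36*h + 8.22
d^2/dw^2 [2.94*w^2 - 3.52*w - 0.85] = 5.88000000000000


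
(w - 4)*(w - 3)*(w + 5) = w^3 - 2*w^2 - 23*w + 60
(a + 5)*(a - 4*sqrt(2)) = a^2 - 4*sqrt(2)*a + 5*a - 20*sqrt(2)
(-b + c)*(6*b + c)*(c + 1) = -6*b^2*c - 6*b^2 + 5*b*c^2 + 5*b*c + c^3 + c^2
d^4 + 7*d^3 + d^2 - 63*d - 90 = (d - 3)*(d + 2)*(d + 3)*(d + 5)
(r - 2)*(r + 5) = r^2 + 3*r - 10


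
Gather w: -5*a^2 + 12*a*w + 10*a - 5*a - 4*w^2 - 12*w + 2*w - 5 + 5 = -5*a^2 + 5*a - 4*w^2 + w*(12*a - 10)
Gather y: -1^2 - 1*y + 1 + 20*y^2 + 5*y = 20*y^2 + 4*y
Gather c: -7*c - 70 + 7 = -7*c - 63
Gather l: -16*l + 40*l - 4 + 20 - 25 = 24*l - 9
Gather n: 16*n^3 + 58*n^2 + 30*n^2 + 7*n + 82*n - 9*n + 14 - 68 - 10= 16*n^3 + 88*n^2 + 80*n - 64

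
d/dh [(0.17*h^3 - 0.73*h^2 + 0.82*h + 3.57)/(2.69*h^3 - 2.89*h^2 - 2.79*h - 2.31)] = (-2.22044604925031e-16*h^5 + 1.4724*h^4 - 5.3602*h^3 - 25.5815*h^2 + 24.0072*h + 8.0661)/(7.2361*h^6 - 15.5482*h^5 - 6.6581*h^4 + 3.6984*h^3 + 21.1359*h^2 + 12.8898*h + 5.3361)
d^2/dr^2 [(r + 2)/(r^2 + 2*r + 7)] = 2*(4*(r + 1)^2*(r + 2) - (3*r + 4)*(r^2 + 2*r + 7))/(r^2 + 2*r + 7)^3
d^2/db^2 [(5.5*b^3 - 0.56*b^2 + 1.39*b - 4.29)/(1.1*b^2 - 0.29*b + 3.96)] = (-1.4210854715202e-14*b^5 - 3.5527136788005e-15*b^4 - 43.98438*b^3 - 54.40644*b^2 + 489.37482*b + 22.282062)/(1.331*b^6 - 1.0527*b^5 + 14.65233*b^4 - 7.603829*b^3 + 52.748388*b^2 - 13.642992*b + 62.099136)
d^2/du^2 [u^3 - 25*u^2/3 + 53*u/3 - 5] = 6*u - 50/3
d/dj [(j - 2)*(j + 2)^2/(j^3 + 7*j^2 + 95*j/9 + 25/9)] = 9*(45*j^4 + 262*j^3 + 733*j^2 + 1108*j + 660)/(81*j^6 + 1134*j^5 + 5679*j^4 + 12420*j^3 + 12175*j^2 + 4750*j + 625)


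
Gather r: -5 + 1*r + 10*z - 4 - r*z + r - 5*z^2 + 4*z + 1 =r*(2 - z) - 5*z^2 + 14*z - 8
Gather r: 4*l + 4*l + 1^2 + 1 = 8*l + 2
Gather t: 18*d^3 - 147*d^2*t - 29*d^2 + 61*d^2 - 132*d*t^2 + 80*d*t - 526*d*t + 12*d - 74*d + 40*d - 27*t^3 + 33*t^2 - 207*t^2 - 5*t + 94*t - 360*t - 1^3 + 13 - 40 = 18*d^3 + 32*d^2 - 22*d - 27*t^3 + t^2*(-132*d - 174) + t*(-147*d^2 - 446*d - 271) - 28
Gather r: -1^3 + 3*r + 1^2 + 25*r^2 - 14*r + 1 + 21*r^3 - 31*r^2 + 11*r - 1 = 21*r^3 - 6*r^2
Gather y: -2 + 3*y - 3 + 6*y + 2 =9*y - 3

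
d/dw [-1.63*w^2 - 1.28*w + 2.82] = -3.26*w - 1.28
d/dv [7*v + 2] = 7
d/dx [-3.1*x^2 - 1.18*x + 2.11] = -6.2*x - 1.18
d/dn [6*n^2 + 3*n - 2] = 12*n + 3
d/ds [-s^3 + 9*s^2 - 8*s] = -3*s^2 + 18*s - 8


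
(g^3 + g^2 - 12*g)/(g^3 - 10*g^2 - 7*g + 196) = g*(g - 3)/(g^2 - 14*g + 49)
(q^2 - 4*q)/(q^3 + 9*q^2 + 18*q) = (q - 4)/(q^2 + 9*q + 18)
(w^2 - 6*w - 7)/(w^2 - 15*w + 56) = (w + 1)/(w - 8)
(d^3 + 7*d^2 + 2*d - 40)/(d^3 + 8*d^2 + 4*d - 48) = (d + 5)/(d + 6)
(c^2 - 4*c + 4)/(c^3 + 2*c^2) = (c^2 - 4*c + 4)/(c^2*(c + 2))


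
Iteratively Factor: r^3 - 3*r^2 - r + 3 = (r + 1)*(r^2 - 4*r + 3) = (r - 1)*(r + 1)*(r - 3)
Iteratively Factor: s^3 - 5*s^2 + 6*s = (s)*(s^2 - 5*s + 6) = s*(s - 3)*(s - 2)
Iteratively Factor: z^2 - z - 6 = (z - 3)*(z + 2)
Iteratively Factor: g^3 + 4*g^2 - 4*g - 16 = (g + 4)*(g^2 - 4) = (g - 2)*(g + 4)*(g + 2)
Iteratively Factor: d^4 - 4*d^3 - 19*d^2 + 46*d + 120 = (d + 3)*(d^3 - 7*d^2 + 2*d + 40) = (d - 4)*(d + 3)*(d^2 - 3*d - 10) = (d - 5)*(d - 4)*(d + 3)*(d + 2)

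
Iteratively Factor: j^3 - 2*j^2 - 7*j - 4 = (j - 4)*(j^2 + 2*j + 1) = (j - 4)*(j + 1)*(j + 1)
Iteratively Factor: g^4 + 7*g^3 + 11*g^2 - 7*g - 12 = (g - 1)*(g^3 + 8*g^2 + 19*g + 12) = (g - 1)*(g + 4)*(g^2 + 4*g + 3) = (g - 1)*(g + 1)*(g + 4)*(g + 3)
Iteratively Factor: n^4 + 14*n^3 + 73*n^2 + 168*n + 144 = (n + 4)*(n^3 + 10*n^2 + 33*n + 36) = (n + 3)*(n + 4)*(n^2 + 7*n + 12) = (n + 3)*(n + 4)^2*(n + 3)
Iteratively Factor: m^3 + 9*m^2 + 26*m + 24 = (m + 4)*(m^2 + 5*m + 6) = (m + 2)*(m + 4)*(m + 3)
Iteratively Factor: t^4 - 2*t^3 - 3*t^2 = (t)*(t^3 - 2*t^2 - 3*t) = t^2*(t^2 - 2*t - 3) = t^2*(t - 3)*(t + 1)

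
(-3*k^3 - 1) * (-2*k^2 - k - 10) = 6*k^5 + 3*k^4 + 30*k^3 + 2*k^2 + k + 10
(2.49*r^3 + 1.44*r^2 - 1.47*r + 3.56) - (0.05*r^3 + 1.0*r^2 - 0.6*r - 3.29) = 2.44*r^3 + 0.44*r^2 - 0.87*r + 6.85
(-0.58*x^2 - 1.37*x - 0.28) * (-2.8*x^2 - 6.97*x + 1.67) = 1.624*x^4 + 7.8786*x^3 + 9.3643*x^2 - 0.3363*x - 0.4676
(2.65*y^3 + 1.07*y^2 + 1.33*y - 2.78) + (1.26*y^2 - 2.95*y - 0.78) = 2.65*y^3 + 2.33*y^2 - 1.62*y - 3.56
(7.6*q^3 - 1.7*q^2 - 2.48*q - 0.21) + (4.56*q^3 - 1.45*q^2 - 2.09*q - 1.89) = 12.16*q^3 - 3.15*q^2 - 4.57*q - 2.1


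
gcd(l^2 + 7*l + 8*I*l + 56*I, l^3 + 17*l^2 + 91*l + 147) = l + 7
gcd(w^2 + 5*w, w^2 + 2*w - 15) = w + 5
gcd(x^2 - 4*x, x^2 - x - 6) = 1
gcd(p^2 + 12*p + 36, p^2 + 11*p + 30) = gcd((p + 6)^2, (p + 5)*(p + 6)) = p + 6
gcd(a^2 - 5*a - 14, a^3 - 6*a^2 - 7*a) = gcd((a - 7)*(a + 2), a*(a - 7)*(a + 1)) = a - 7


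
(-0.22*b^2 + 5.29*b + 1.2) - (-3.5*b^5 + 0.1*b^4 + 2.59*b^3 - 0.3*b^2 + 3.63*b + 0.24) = 3.5*b^5 - 0.1*b^4 - 2.59*b^3 + 0.08*b^2 + 1.66*b + 0.96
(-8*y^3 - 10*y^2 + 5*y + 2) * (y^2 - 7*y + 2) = -8*y^5 + 46*y^4 + 59*y^3 - 53*y^2 - 4*y + 4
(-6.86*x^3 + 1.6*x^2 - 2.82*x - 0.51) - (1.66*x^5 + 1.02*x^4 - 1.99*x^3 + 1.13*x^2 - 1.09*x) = -1.66*x^5 - 1.02*x^4 - 4.87*x^3 + 0.47*x^2 - 1.73*x - 0.51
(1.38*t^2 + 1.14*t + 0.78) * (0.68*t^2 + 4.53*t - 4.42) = 0.9384*t^4 + 7.0266*t^3 - 0.404999999999999*t^2 - 1.5054*t - 3.4476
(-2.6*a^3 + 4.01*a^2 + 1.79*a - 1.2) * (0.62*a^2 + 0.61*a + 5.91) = -1.612*a^5 + 0.9002*a^4 - 11.8101*a^3 + 24.047*a^2 + 9.8469*a - 7.092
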